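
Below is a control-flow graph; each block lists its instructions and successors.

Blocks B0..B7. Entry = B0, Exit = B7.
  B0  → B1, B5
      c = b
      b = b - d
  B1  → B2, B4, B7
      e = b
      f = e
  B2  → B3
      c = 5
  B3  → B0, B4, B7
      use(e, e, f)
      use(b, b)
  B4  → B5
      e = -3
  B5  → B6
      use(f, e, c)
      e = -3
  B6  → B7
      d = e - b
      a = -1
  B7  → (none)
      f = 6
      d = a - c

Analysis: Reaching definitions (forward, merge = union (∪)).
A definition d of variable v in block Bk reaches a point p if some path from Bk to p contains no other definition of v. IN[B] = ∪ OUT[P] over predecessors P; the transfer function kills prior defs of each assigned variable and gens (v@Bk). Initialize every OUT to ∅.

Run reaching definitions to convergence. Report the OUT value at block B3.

Answer: {b@B0, c@B2, e@B1, f@B1}

Derivation:
Per-block solution:
  B0:   IN={b@B0, c@B2, e@B1, f@B1}   OUT={b@B0, c@B0, e@B1, f@B1}
  B1:   IN={b@B0, c@B0, e@B1, f@B1}   OUT={b@B0, c@B0, e@B1, f@B1}
  B2:   IN={b@B0, c@B0, e@B1, f@B1}   OUT={b@B0, c@B2, e@B1, f@B1}
  B3:   IN={b@B0, c@B2, e@B1, f@B1}   OUT={b@B0, c@B2, e@B1, f@B1}
  B4:   IN={b@B0, c@B0, c@B2, e@B1, f@B1}   OUT={b@B0, c@B0, c@B2, e@B4, f@B1}
  B5:   IN={b@B0, c@B0, c@B2, e@B1, e@B4, f@B1}   OUT={b@B0, c@B0, c@B2, e@B5, f@B1}
  B6:   IN={b@B0, c@B0, c@B2, e@B5, f@B1}   OUT={a@B6, b@B0, c@B0, c@B2, d@B6, e@B5, f@B1}
  B7:   IN={a@B6, b@B0, c@B0, c@B2, d@B6, e@B1, e@B5, f@B1}   OUT={a@B6, b@B0, c@B0, c@B2, d@B7, e@B1, e@B5, f@B7}

Merge at B3: IN[B3] = OUT[B2] = {b@B0, c@B2, e@B1, f@B1}
Applying B3's transfer function to that IN value gives OUT[B3] (row B3 above).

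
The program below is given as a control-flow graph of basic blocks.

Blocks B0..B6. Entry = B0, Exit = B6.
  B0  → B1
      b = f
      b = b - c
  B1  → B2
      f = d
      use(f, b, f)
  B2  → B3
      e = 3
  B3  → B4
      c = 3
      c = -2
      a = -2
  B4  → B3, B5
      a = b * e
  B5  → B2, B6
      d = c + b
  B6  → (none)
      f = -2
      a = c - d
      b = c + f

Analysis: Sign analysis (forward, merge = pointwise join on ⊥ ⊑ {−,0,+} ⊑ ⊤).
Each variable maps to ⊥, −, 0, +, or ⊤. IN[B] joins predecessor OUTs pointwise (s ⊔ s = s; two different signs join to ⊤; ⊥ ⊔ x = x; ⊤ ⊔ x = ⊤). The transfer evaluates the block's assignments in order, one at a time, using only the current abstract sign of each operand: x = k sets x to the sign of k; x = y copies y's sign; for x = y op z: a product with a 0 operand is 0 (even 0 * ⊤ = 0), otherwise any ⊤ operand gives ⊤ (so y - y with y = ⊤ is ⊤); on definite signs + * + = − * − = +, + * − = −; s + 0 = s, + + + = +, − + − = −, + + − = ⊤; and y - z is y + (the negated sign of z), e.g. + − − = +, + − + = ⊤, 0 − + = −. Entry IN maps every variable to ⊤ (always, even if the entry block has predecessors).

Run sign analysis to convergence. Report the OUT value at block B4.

Per-block solution:
  B0:  IN=(all ⊤)  OUT=(all ⊤)
  B1:  IN=(all ⊤)  OUT=(all ⊤)
  B2:  IN=(all ⊤)  OUT={e:+; rest ⊤}
  B3:  IN={e:+; rest ⊤}  OUT={a:-, c:-, e:+; rest ⊤}
  B4:  IN={a:-, c:-, e:+; rest ⊤}  OUT={c:-, e:+; rest ⊤}
  B5:  IN={c:-, e:+; rest ⊤}  OUT={c:-, e:+; rest ⊤}
  B6:  IN={c:-, e:+; rest ⊤}  OUT={b:-, c:-, e:+, f:-; rest ⊤}

Merge at B4: IN[B4] = OUT[B3] = {a: -, b: ⊤, c: -, d: ⊤, e: +, f: ⊤}
Applying B4's transfer function to that IN value gives OUT[B4] (row B4 above).

Answer: {a: ⊤, b: ⊤, c: -, d: ⊤, e: +, f: ⊤}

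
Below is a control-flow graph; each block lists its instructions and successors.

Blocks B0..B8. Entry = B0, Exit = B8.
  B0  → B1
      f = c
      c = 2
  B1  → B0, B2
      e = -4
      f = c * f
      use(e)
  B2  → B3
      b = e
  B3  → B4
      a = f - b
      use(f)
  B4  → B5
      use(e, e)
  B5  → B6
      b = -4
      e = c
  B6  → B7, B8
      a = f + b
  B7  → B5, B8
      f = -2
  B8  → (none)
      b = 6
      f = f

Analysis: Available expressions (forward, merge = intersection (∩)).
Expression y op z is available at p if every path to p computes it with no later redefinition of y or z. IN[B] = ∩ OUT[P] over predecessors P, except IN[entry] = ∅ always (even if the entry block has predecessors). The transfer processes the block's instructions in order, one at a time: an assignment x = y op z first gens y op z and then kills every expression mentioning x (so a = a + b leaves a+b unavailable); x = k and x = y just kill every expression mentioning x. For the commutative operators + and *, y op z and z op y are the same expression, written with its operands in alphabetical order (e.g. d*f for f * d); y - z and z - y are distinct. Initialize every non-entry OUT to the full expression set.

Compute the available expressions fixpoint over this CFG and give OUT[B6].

Answer: {b+f}

Trace:
Converged values:
  B0: | IN={} | OUT={}
  B1: | IN={} | OUT={}
  B2: | IN={} | OUT={}
  B3: | IN={} | OUT={f-b}
  B4: | IN={f-b} | OUT={f-b}
  B5: | IN={} | OUT={}
  B6: | IN={} | OUT={b+f}
  B7: | IN={b+f} | OUT={}
  B8: | IN={} | OUT={}

Merge at B6: IN[B6] = OUT[B5] = {}
Applying B6's transfer function to that IN value gives OUT[B6] (row B6 above).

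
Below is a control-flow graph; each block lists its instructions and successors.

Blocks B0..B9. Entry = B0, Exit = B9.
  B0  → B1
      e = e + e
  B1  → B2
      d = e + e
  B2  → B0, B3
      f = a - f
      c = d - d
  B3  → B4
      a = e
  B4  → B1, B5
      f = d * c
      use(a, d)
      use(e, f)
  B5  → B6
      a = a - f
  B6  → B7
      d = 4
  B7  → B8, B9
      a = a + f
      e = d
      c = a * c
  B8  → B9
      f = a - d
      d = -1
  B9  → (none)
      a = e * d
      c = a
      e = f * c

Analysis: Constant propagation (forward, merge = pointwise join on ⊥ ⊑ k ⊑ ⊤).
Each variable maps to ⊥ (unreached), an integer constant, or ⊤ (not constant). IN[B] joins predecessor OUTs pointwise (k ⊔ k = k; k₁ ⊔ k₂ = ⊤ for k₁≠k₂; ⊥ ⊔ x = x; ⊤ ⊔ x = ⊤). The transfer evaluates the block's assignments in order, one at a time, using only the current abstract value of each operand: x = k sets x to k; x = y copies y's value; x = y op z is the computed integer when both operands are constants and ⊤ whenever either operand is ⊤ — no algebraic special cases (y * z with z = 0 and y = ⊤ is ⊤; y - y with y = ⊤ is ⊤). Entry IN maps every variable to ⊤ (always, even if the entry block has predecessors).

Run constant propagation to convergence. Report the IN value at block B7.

Fixpoint table:
  B0:  IN=(all ⊤)  OUT=(all ⊤)
  B1:  IN=(all ⊤)  OUT=(all ⊤)
  B2:  IN=(all ⊤)  OUT=(all ⊤)
  B3:  IN=(all ⊤)  OUT=(all ⊤)
  B4:  IN=(all ⊤)  OUT=(all ⊤)
  B5:  IN=(all ⊤)  OUT=(all ⊤)
  B6:  IN=(all ⊤)  OUT={d:4; rest ⊤}
  B7:  IN={d:4; rest ⊤}  OUT={d:4, e:4; rest ⊤}
  B8:  IN={d:4, e:4; rest ⊤}  OUT={d:-1, e:4; rest ⊤}
  B9:  IN={e:4; rest ⊤}  OUT=(all ⊤)

Merge at B7: IN[B7] = OUT[B6] = {a: ⊤, b: ⊤, c: ⊤, d: 4, e: ⊤, f: ⊤}

Answer: {a: ⊤, b: ⊤, c: ⊤, d: 4, e: ⊤, f: ⊤}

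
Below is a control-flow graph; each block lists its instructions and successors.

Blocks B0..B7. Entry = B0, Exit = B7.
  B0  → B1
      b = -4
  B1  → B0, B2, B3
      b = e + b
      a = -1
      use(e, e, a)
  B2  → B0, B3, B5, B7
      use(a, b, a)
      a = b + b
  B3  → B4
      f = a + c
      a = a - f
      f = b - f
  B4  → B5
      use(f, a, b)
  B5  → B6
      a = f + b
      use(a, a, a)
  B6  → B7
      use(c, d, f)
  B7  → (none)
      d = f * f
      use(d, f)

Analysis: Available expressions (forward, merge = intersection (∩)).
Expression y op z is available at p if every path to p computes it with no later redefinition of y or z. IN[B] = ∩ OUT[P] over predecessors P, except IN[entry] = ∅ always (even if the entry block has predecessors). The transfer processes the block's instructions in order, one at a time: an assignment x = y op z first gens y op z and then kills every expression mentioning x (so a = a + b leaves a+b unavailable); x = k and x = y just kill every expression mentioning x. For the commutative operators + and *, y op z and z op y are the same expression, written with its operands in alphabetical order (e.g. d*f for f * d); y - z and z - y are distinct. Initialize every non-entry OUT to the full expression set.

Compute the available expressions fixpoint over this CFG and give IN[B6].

Converged values:
  B0:   IN={}   OUT={}
  B1:   IN={}   OUT={}
  B2:   IN={}   OUT={b+b}
  B3:   IN={}   OUT={}
  B4:   IN={}   OUT={}
  B5:   IN={}   OUT={b+f}
  B6:   IN={b+f}   OUT={b+f}
  B7:   IN={}   OUT={f*f}

Merge at B6: IN[B6] = OUT[B5] = {b+f}

Answer: {b+f}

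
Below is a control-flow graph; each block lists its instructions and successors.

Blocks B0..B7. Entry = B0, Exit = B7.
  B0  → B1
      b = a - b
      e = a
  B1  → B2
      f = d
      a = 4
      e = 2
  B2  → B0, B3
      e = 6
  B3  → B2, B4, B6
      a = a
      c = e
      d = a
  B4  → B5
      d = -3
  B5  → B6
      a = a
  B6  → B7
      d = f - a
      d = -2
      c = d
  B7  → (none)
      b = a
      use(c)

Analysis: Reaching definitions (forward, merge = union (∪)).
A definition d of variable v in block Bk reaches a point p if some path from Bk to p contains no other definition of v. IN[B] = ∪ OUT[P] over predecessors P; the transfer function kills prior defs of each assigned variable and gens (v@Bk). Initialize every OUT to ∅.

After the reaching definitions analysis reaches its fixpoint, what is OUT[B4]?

Answer: {a@B3, b@B0, c@B3, d@B4, e@B2, f@B1}

Derivation:
Fixpoint table:
  B0:  IN={a@B1, a@B3, b@B0, c@B3, d@B3, e@B2, f@B1}  OUT={a@B1, a@B3, b@B0, c@B3, d@B3, e@B0, f@B1}
  B1:  IN={a@B1, a@B3, b@B0, c@B3, d@B3, e@B0, f@B1}  OUT={a@B1, b@B0, c@B3, d@B3, e@B1, f@B1}
  B2:  IN={a@B1, a@B3, b@B0, c@B3, d@B3, e@B1, e@B2, f@B1}  OUT={a@B1, a@B3, b@B0, c@B3, d@B3, e@B2, f@B1}
  B3:  IN={a@B1, a@B3, b@B0, c@B3, d@B3, e@B2, f@B1}  OUT={a@B3, b@B0, c@B3, d@B3, e@B2, f@B1}
  B4:  IN={a@B3, b@B0, c@B3, d@B3, e@B2, f@B1}  OUT={a@B3, b@B0, c@B3, d@B4, e@B2, f@B1}
  B5:  IN={a@B3, b@B0, c@B3, d@B4, e@B2, f@B1}  OUT={a@B5, b@B0, c@B3, d@B4, e@B2, f@B1}
  B6:  IN={a@B3, a@B5, b@B0, c@B3, d@B3, d@B4, e@B2, f@B1}  OUT={a@B3, a@B5, b@B0, c@B6, d@B6, e@B2, f@B1}
  B7:  IN={a@B3, a@B5, b@B0, c@B6, d@B6, e@B2, f@B1}  OUT={a@B3, a@B5, b@B7, c@B6, d@B6, e@B2, f@B1}

Merge at B4: IN[B4] = OUT[B3] = {a@B3, b@B0, c@B3, d@B3, e@B2, f@B1}
Applying B4's transfer function to that IN value gives OUT[B4] (row B4 above).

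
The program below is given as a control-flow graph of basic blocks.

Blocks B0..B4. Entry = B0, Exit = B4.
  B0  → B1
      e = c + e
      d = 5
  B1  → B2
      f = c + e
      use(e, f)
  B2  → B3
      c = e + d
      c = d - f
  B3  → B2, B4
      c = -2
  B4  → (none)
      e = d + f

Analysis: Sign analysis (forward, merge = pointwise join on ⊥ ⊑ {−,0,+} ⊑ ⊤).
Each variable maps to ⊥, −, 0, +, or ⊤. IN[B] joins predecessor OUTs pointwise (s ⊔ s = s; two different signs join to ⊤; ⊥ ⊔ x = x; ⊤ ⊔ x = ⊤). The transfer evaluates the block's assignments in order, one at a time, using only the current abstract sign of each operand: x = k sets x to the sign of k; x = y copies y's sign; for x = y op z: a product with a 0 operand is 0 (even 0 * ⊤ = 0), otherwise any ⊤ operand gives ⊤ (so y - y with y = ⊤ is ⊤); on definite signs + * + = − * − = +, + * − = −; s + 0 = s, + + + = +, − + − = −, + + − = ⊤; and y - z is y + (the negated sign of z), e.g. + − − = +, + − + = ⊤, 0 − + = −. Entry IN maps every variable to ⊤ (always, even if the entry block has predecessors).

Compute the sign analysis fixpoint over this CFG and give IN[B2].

Per-block solution:
  B0: | IN=(all ⊤) | OUT={d:+; rest ⊤}
  B1: | IN={d:+; rest ⊤} | OUT={d:+; rest ⊤}
  B2: | IN={d:+; rest ⊤} | OUT={d:+; rest ⊤}
  B3: | IN={d:+; rest ⊤} | OUT={c:-, d:+; rest ⊤}
  B4: | IN={c:-, d:+; rest ⊤} | OUT={c:-, d:+; rest ⊤}

Merge at B2: IN[B2] = OUT[B1] ⊔ OUT[B3] = {a: ⊤, b: ⊤, c: ⊤, d: +, e: ⊤, f: ⊤}

Answer: {a: ⊤, b: ⊤, c: ⊤, d: +, e: ⊤, f: ⊤}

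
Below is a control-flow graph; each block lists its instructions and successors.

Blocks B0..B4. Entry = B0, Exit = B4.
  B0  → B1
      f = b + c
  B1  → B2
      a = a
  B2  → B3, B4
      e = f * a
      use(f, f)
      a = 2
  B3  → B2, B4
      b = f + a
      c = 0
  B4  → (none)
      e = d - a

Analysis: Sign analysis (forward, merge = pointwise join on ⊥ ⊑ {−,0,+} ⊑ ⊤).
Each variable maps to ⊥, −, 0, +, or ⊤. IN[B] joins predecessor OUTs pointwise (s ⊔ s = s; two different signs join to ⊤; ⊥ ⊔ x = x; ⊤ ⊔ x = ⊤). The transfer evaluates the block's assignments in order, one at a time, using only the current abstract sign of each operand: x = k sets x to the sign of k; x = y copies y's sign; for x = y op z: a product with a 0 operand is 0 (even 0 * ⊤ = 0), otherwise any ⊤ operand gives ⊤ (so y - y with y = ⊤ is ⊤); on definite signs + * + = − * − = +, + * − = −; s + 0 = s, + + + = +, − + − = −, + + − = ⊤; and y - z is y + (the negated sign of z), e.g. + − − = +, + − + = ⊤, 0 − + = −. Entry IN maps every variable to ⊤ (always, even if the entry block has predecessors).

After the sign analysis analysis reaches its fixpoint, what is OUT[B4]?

Per-block solution:
  B0: | IN=(all ⊤) | OUT=(all ⊤)
  B1: | IN=(all ⊤) | OUT=(all ⊤)
  B2: | IN=(all ⊤) | OUT={a:+; rest ⊤}
  B3: | IN={a:+; rest ⊤} | OUT={a:+, c:0; rest ⊤}
  B4: | IN={a:+; rest ⊤} | OUT={a:+; rest ⊤}

Merge at B4: IN[B4] = OUT[B2] ⊔ OUT[B3] = {a: +, b: ⊤, c: ⊤, d: ⊤, e: ⊤, f: ⊤}
Applying B4's transfer function to that IN value gives OUT[B4] (row B4 above).

Answer: {a: +, b: ⊤, c: ⊤, d: ⊤, e: ⊤, f: ⊤}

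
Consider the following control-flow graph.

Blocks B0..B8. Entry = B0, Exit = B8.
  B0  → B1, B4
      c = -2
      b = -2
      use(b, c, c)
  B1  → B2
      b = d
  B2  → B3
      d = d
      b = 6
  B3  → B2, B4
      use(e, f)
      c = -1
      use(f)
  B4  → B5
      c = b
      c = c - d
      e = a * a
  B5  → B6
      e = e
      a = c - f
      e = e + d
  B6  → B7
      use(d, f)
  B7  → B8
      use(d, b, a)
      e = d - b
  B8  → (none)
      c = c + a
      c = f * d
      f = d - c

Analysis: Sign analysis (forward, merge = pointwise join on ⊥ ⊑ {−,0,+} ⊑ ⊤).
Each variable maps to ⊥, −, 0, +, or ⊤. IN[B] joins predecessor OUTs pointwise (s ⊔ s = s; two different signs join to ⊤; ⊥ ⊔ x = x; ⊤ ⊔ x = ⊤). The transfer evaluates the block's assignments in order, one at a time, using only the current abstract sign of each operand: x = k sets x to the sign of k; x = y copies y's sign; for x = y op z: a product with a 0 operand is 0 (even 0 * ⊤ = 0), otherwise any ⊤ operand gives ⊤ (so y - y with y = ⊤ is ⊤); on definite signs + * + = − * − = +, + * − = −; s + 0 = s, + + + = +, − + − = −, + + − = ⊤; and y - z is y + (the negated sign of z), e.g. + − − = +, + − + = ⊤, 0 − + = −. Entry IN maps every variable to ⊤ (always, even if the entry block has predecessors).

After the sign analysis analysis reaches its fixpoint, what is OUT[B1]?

Fixpoint table:
  B0:   IN=(all ⊤)   OUT={b:-, c:-; rest ⊤}
  B1:   IN={b:-, c:-; rest ⊤}   OUT={c:-; rest ⊤}
  B2:   IN={c:-; rest ⊤}   OUT={b:+, c:-; rest ⊤}
  B3:   IN={b:+, c:-; rest ⊤}   OUT={b:+, c:-; rest ⊤}
  B4:   IN={c:-; rest ⊤}   OUT=(all ⊤)
  B5:   IN=(all ⊤)   OUT=(all ⊤)
  B6:   IN=(all ⊤)   OUT=(all ⊤)
  B7:   IN=(all ⊤)   OUT=(all ⊤)
  B8:   IN=(all ⊤)   OUT=(all ⊤)

Merge at B1: IN[B1] = OUT[B0] = {a: ⊤, b: -, c: -, d: ⊤, e: ⊤, f: ⊤}
Applying B1's transfer function to that IN value gives OUT[B1] (row B1 above).

Answer: {a: ⊤, b: ⊤, c: -, d: ⊤, e: ⊤, f: ⊤}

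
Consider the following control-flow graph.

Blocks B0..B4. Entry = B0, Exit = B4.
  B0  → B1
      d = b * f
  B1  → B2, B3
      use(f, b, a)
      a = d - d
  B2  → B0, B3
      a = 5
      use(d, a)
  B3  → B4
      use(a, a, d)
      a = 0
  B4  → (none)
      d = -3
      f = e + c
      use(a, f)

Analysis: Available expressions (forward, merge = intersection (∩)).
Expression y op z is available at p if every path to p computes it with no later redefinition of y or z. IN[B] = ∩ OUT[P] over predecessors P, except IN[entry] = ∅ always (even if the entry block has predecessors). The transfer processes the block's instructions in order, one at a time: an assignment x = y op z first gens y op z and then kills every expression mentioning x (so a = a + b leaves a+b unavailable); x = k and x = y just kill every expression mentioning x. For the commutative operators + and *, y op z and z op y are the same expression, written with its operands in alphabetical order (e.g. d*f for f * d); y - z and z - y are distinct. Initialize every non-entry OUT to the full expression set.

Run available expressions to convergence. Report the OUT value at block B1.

Answer: {b*f, d-d}

Working:
Per-block solution:
  B0:  IN={}  OUT={b*f}
  B1:  IN={b*f}  OUT={b*f, d-d}
  B2:  IN={b*f, d-d}  OUT={b*f, d-d}
  B3:  IN={b*f, d-d}  OUT={b*f, d-d}
  B4:  IN={b*f, d-d}  OUT={c+e}

Merge at B1: IN[B1] = OUT[B0] = {b*f}
Applying B1's transfer function to that IN value gives OUT[B1] (row B1 above).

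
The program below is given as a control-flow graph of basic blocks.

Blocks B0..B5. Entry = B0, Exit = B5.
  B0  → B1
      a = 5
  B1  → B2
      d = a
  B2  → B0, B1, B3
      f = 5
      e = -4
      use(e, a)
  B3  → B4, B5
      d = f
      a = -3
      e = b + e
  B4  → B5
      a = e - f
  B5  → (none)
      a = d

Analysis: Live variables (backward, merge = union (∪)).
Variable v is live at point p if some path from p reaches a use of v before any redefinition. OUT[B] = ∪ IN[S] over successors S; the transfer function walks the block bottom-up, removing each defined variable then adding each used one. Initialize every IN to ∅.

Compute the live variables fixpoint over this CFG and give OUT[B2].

Answer: {a, b, e, f}

Trace:
Fixpoint table:
  B0: | IN={b} | OUT={a, b}
  B1: | IN={a, b} | OUT={a, b}
  B2: | IN={a, b} | OUT={a, b, e, f}
  B3: | IN={b, e, f} | OUT={d, e, f}
  B4: | IN={d, e, f} | OUT={d}
  B5: | IN={d} | OUT={}

Merge at B2: OUT[B2] = IN[B0] ⊔ IN[B1] ⊔ IN[B3] = {a, b, e, f}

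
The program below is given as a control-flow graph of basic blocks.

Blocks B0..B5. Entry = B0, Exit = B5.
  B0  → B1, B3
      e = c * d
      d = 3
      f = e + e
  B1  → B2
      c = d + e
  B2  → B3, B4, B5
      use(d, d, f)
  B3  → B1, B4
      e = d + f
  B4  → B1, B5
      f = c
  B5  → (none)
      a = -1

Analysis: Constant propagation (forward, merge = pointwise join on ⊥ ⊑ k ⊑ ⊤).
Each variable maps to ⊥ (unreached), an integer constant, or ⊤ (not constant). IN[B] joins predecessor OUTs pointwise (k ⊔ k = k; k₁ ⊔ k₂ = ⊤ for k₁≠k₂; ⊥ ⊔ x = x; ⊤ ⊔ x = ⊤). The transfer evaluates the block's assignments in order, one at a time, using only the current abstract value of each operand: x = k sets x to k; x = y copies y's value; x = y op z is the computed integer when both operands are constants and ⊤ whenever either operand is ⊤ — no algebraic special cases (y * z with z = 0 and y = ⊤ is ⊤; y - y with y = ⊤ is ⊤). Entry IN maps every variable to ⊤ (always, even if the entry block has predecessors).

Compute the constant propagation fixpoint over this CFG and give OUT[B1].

Answer: {a: ⊤, b: ⊤, c: ⊤, d: 3, e: ⊤, f: ⊤}

Trace:
Converged values:
  B0:   IN=(all ⊤)   OUT={d:3; rest ⊤}
  B1:   IN={d:3; rest ⊤}   OUT={d:3; rest ⊤}
  B2:   IN={d:3; rest ⊤}   OUT={d:3; rest ⊤}
  B3:   IN={d:3; rest ⊤}   OUT={d:3; rest ⊤}
  B4:   IN={d:3; rest ⊤}   OUT={d:3; rest ⊤}
  B5:   IN={d:3; rest ⊤}   OUT={a:-1, d:3; rest ⊤}

Merge at B1: IN[B1] = OUT[B0] ⊔ OUT[B3] ⊔ OUT[B4] = {a: ⊤, b: ⊤, c: ⊤, d: 3, e: ⊤, f: ⊤}
Applying B1's transfer function to that IN value gives OUT[B1] (row B1 above).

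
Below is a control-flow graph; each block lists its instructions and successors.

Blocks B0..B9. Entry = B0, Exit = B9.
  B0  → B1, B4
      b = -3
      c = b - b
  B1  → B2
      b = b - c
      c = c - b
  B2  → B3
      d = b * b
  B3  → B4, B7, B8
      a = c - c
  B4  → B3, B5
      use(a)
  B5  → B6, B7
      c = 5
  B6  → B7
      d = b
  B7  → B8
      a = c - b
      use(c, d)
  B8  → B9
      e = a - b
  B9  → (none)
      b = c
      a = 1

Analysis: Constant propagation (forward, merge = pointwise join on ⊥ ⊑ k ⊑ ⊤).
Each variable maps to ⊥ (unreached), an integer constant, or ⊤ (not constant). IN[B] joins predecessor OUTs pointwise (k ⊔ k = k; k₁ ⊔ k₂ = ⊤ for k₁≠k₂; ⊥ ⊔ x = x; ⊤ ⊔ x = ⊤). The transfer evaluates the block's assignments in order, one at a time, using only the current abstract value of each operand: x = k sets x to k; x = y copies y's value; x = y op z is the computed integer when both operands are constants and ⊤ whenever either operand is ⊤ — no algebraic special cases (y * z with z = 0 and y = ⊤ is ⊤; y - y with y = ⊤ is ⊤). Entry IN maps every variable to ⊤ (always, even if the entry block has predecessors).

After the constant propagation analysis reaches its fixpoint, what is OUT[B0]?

Per-block solution:
  B0:   IN=(all ⊤)   OUT={b:-3, c:0; rest ⊤}
  B1:   IN={b:-3, c:0; rest ⊤}   OUT={b:-3, c:3; rest ⊤}
  B2:   IN={b:-3, c:3; rest ⊤}   OUT={b:-3, c:3, d:9; rest ⊤}
  B3:   IN={b:-3; rest ⊤}   OUT={b:-3; rest ⊤}
  B4:   IN={b:-3; rest ⊤}   OUT={b:-3; rest ⊤}
  B5:   IN={b:-3; rest ⊤}   OUT={b:-3, c:5; rest ⊤}
  B6:   IN={b:-3, c:5; rest ⊤}   OUT={b:-3, c:5, d:-3; rest ⊤}
  B7:   IN={b:-3; rest ⊤}   OUT={b:-3; rest ⊤}
  B8:   IN={b:-3; rest ⊤}   OUT={b:-3; rest ⊤}
  B9:   IN={b:-3; rest ⊤}   OUT={a:1; rest ⊤}

B0 is the boundary node: IN[B0] = {a: ⊤, b: ⊤, c: ⊤, d: ⊤, e: ⊤, f: ⊤}
Applying B0's transfer function to that IN value gives OUT[B0] (row B0 above).

Answer: {a: ⊤, b: -3, c: 0, d: ⊤, e: ⊤, f: ⊤}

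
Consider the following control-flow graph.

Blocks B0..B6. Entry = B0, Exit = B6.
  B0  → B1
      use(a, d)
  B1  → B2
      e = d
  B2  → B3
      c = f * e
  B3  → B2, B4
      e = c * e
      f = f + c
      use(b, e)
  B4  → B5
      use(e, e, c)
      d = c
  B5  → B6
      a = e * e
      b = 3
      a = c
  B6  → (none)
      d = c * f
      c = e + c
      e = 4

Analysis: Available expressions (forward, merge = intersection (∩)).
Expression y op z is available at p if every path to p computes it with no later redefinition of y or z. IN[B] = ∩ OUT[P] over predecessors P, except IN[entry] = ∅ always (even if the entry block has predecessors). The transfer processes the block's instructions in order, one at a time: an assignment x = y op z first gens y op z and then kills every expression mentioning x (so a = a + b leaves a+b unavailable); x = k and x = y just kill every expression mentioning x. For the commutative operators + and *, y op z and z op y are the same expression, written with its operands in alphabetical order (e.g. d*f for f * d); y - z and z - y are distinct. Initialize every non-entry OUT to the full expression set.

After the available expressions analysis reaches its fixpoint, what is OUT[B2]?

Answer: {e*f}

Working:
Per-block solution:
  B0:   IN={}   OUT={}
  B1:   IN={}   OUT={}
  B2:   IN={}   OUT={e*f}
  B3:   IN={e*f}   OUT={}
  B4:   IN={}   OUT={}
  B5:   IN={}   OUT={e*e}
  B6:   IN={e*e}   OUT={}

Merge at B2: IN[B2] = OUT[B1] ∩ OUT[B3] = {}
Applying B2's transfer function to that IN value gives OUT[B2] (row B2 above).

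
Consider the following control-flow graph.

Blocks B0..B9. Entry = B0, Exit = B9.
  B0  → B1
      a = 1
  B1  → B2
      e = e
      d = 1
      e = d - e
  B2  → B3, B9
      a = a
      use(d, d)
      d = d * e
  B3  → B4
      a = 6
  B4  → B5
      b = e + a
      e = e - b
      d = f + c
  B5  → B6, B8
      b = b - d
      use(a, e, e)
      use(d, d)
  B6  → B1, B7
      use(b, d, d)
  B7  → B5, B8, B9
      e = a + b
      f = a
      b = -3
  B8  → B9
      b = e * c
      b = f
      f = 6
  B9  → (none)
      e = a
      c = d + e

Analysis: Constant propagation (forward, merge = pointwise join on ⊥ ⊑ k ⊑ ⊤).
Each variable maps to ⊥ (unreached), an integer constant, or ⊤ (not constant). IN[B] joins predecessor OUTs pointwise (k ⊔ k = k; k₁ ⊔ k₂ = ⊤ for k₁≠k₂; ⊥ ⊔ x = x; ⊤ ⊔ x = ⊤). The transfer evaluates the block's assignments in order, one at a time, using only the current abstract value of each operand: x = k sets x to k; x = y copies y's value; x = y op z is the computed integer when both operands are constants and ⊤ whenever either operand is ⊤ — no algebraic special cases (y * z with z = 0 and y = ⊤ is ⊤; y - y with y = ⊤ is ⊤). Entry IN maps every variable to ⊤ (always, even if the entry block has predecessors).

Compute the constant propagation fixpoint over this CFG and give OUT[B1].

Per-block solution:
  B0:   IN=(all ⊤)   OUT={a:1; rest ⊤}
  B1:   IN=(all ⊤)   OUT={d:1; rest ⊤}
  B2:   IN={d:1; rest ⊤}   OUT=(all ⊤)
  B3:   IN=(all ⊤)   OUT={a:6; rest ⊤}
  B4:   IN={a:6; rest ⊤}   OUT={a:6; rest ⊤}
  B5:   IN={a:6; rest ⊤}   OUT={a:6; rest ⊤}
  B6:   IN={a:6; rest ⊤}   OUT={a:6; rest ⊤}
  B7:   IN={a:6; rest ⊤}   OUT={a:6, b:-3, f:6; rest ⊤}
  B8:   IN={a:6; rest ⊤}   OUT={a:6, f:6; rest ⊤}
  B9:   IN=(all ⊤)   OUT=(all ⊤)

Merge at B1: IN[B1] = OUT[B0] ⊔ OUT[B6] = {a: ⊤, b: ⊤, c: ⊤, d: ⊤, e: ⊤, f: ⊤}
Applying B1's transfer function to that IN value gives OUT[B1] (row B1 above).

Answer: {a: ⊤, b: ⊤, c: ⊤, d: 1, e: ⊤, f: ⊤}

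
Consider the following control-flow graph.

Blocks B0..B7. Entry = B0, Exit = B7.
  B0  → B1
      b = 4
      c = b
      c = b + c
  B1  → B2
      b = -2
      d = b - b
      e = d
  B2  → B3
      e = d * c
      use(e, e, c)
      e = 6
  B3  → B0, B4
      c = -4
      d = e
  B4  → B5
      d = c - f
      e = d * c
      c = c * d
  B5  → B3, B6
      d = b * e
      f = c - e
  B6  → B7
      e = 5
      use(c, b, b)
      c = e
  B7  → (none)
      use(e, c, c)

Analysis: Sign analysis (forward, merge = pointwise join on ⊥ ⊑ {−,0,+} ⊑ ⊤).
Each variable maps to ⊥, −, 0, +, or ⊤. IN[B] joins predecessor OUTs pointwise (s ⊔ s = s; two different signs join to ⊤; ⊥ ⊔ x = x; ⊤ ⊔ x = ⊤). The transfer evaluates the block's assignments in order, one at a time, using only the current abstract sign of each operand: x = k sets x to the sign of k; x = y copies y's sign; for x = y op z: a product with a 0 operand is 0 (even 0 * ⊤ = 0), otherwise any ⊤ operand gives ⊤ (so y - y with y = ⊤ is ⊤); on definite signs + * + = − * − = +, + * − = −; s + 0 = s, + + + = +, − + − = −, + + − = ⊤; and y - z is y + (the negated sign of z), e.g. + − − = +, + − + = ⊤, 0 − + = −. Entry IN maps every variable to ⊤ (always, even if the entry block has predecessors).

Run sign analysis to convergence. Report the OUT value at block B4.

Per-block solution:
  B0:  IN=(all ⊤)  OUT={b:+, c:+; rest ⊤}
  B1:  IN={b:+, c:+; rest ⊤}  OUT={b:-, c:+; rest ⊤}
  B2:  IN={b:-, c:+; rest ⊤}  OUT={b:-, c:+, e:+; rest ⊤}
  B3:  IN={b:-; rest ⊤}  OUT={b:-, c:-; rest ⊤}
  B4:  IN={b:-, c:-; rest ⊤}  OUT={b:-; rest ⊤}
  B5:  IN={b:-; rest ⊤}  OUT={b:-; rest ⊤}
  B6:  IN={b:-; rest ⊤}  OUT={b:-, c:+, e:+; rest ⊤}
  B7:  IN={b:-, c:+, e:+; rest ⊤}  OUT={b:-, c:+, e:+; rest ⊤}

Merge at B4: IN[B4] = OUT[B3] = {a: ⊤, b: -, c: -, d: ⊤, e: ⊤, f: ⊤}
Applying B4's transfer function to that IN value gives OUT[B4] (row B4 above).

Answer: {a: ⊤, b: -, c: ⊤, d: ⊤, e: ⊤, f: ⊤}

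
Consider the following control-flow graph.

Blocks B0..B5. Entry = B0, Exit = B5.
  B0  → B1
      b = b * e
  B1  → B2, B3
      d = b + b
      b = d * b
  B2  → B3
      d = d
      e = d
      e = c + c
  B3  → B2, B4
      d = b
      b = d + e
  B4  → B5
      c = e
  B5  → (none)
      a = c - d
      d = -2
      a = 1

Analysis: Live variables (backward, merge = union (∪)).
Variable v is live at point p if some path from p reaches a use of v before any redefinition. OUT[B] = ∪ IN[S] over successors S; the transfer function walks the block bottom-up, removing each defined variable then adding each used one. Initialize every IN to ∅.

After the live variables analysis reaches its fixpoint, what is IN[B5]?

Answer: {c, d}

Derivation:
Per-block solution:
  B0:   IN={b, c, e}   OUT={b, c, e}
  B1:   IN={b, c, e}   OUT={b, c, d, e}
  B2:   IN={b, c, d}   OUT={b, c, e}
  B3:   IN={b, c, e}   OUT={b, c, d, e}
  B4:   IN={d, e}   OUT={c, d}
  B5:   IN={c, d}   OUT={}

B5 is the boundary node: OUT[B5] = {}
Applying B5's transfer function to that OUT value gives IN[B5] (row B5 above).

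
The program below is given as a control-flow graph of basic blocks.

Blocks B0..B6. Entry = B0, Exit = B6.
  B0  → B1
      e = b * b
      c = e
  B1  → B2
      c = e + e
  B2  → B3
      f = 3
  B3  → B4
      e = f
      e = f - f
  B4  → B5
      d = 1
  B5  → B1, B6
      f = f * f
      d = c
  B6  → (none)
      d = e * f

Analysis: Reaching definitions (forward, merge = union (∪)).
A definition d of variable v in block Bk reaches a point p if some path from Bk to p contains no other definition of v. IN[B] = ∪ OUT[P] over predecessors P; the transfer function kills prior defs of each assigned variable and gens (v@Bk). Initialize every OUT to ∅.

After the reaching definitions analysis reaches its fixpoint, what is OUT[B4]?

Answer: {c@B1, d@B4, e@B3, f@B2}

Trace:
Converged values:
  B0: | IN={} | OUT={c@B0, e@B0}
  B1: | IN={c@B0, c@B1, d@B5, e@B0, e@B3, f@B5} | OUT={c@B1, d@B5, e@B0, e@B3, f@B5}
  B2: | IN={c@B1, d@B5, e@B0, e@B3, f@B5} | OUT={c@B1, d@B5, e@B0, e@B3, f@B2}
  B3: | IN={c@B1, d@B5, e@B0, e@B3, f@B2} | OUT={c@B1, d@B5, e@B3, f@B2}
  B4: | IN={c@B1, d@B5, e@B3, f@B2} | OUT={c@B1, d@B4, e@B3, f@B2}
  B5: | IN={c@B1, d@B4, e@B3, f@B2} | OUT={c@B1, d@B5, e@B3, f@B5}
  B6: | IN={c@B1, d@B5, e@B3, f@B5} | OUT={c@B1, d@B6, e@B3, f@B5}

Merge at B4: IN[B4] = OUT[B3] = {c@B1, d@B5, e@B3, f@B2}
Applying B4's transfer function to that IN value gives OUT[B4] (row B4 above).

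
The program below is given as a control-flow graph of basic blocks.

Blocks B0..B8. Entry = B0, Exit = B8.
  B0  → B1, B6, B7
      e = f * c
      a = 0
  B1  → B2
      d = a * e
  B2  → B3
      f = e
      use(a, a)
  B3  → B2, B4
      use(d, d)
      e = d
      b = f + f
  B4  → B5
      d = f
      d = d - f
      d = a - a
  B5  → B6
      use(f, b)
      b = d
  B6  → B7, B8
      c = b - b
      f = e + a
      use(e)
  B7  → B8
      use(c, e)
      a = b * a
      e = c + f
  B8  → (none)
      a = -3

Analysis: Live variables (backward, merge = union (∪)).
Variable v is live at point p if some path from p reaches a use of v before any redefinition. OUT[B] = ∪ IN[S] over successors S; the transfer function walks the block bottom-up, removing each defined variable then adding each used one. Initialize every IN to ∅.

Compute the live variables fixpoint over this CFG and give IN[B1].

Answer: {a, e}

Derivation:
Converged values:
  B0: | IN={b, c, f} | OUT={a, b, c, e, f}
  B1: | IN={a, e} | OUT={a, d, e}
  B2: | IN={a, d, e} | OUT={a, d, f}
  B3: | IN={a, d, f} | OUT={a, b, d, e, f}
  B4: | IN={a, b, e, f} | OUT={a, b, d, e, f}
  B5: | IN={a, b, d, e, f} | OUT={a, b, e}
  B6: | IN={a, b, e} | OUT={a, b, c, e, f}
  B7: | IN={a, b, c, e, f} | OUT={}
  B8: | IN={} | OUT={}

Merge at B1: OUT[B1] = IN[B2] = {a, d, e}
Applying B1's transfer function to that OUT value gives IN[B1] (row B1 above).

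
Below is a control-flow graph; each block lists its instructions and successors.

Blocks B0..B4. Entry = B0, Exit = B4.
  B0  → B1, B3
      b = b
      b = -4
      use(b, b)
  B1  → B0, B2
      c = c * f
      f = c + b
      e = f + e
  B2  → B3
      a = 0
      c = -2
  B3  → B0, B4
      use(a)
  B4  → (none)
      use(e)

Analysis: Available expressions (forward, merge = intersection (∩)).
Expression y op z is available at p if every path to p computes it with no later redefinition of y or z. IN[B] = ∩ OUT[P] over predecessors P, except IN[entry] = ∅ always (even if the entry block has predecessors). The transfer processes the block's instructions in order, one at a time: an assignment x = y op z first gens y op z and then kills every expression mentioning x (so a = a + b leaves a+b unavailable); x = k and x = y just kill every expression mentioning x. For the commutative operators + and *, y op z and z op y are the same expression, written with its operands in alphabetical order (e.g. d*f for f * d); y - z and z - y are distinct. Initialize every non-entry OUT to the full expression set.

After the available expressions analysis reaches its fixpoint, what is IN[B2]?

Answer: {b+c}

Working:
Per-block solution:
  B0:  IN={}  OUT={}
  B1:  IN={}  OUT={b+c}
  B2:  IN={b+c}  OUT={}
  B3:  IN={}  OUT={}
  B4:  IN={}  OUT={}

Merge at B2: IN[B2] = OUT[B1] = {b+c}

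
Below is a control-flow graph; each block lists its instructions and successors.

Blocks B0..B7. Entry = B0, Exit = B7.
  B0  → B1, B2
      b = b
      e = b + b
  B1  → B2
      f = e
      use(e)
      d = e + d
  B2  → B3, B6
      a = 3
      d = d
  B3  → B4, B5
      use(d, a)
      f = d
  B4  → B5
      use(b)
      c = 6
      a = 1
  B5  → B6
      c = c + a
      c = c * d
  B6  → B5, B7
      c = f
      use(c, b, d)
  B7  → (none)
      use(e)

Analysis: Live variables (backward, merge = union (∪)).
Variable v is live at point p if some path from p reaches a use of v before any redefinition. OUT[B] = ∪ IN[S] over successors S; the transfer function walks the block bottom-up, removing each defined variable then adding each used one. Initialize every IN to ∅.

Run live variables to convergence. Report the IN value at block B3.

Converged values:
  B0: | IN={b, c, d, f} | OUT={b, c, d, e, f}
  B1: | IN={b, c, d, e} | OUT={b, c, d, e, f}
  B2: | IN={b, c, d, e, f} | OUT={a, b, c, d, e, f}
  B3: | IN={a, b, c, d, e} | OUT={a, b, c, d, e, f}
  B4: | IN={b, d, e, f} | OUT={a, b, c, d, e, f}
  B5: | IN={a, b, c, d, e, f} | OUT={a, b, d, e, f}
  B6: | IN={a, b, d, e, f} | OUT={a, b, c, d, e, f}
  B7: | IN={e} | OUT={}

Merge at B3: OUT[B3] = IN[B4] ⊔ IN[B5] = {a, b, c, d, e, f}
Applying B3's transfer function to that OUT value gives IN[B3] (row B3 above).

Answer: {a, b, c, d, e}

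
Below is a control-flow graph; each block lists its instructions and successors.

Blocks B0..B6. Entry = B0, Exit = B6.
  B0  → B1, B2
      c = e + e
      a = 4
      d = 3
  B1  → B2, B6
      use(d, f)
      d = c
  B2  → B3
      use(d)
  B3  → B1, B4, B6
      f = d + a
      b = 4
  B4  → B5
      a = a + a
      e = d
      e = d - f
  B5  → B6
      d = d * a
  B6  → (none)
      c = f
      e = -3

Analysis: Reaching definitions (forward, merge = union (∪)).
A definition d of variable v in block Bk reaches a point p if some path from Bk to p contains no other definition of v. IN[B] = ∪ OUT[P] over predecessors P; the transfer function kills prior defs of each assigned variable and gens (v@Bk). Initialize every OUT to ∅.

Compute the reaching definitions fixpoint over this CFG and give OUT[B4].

Answer: {a@B4, b@B3, c@B0, d@B0, d@B1, e@B4, f@B3}

Trace:
Fixpoint table:
  B0: | IN={} | OUT={a@B0, c@B0, d@B0}
  B1: | IN={a@B0, b@B3, c@B0, d@B0, d@B1, f@B3} | OUT={a@B0, b@B3, c@B0, d@B1, f@B3}
  B2: | IN={a@B0, b@B3, c@B0, d@B0, d@B1, f@B3} | OUT={a@B0, b@B3, c@B0, d@B0, d@B1, f@B3}
  B3: | IN={a@B0, b@B3, c@B0, d@B0, d@B1, f@B3} | OUT={a@B0, b@B3, c@B0, d@B0, d@B1, f@B3}
  B4: | IN={a@B0, b@B3, c@B0, d@B0, d@B1, f@B3} | OUT={a@B4, b@B3, c@B0, d@B0, d@B1, e@B4, f@B3}
  B5: | IN={a@B4, b@B3, c@B0, d@B0, d@B1, e@B4, f@B3} | OUT={a@B4, b@B3, c@B0, d@B5, e@B4, f@B3}
  B6: | IN={a@B0, a@B4, b@B3, c@B0, d@B0, d@B1, d@B5, e@B4, f@B3} | OUT={a@B0, a@B4, b@B3, c@B6, d@B0, d@B1, d@B5, e@B6, f@B3}

Merge at B4: IN[B4] = OUT[B3] = {a@B0, b@B3, c@B0, d@B0, d@B1, f@B3}
Applying B4's transfer function to that IN value gives OUT[B4] (row B4 above).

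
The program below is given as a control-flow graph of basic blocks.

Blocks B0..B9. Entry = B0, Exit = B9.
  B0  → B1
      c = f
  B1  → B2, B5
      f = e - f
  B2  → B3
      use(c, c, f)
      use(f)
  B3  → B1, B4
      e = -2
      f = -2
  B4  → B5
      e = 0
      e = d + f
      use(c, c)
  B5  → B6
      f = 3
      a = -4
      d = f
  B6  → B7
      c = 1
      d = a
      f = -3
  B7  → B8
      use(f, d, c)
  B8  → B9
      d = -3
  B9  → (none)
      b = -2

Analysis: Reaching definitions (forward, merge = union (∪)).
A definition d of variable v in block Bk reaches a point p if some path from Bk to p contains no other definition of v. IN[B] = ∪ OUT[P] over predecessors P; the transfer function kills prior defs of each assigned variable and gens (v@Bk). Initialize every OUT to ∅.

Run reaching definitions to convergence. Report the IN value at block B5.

Converged values:
  B0:  IN={}  OUT={c@B0}
  B1:  IN={c@B0, e@B3, f@B3}  OUT={c@B0, e@B3, f@B1}
  B2:  IN={c@B0, e@B3, f@B1}  OUT={c@B0, e@B3, f@B1}
  B3:  IN={c@B0, e@B3, f@B1}  OUT={c@B0, e@B3, f@B3}
  B4:  IN={c@B0, e@B3, f@B3}  OUT={c@B0, e@B4, f@B3}
  B5:  IN={c@B0, e@B3, e@B4, f@B1, f@B3}  OUT={a@B5, c@B0, d@B5, e@B3, e@B4, f@B5}
  B6:  IN={a@B5, c@B0, d@B5, e@B3, e@B4, f@B5}  OUT={a@B5, c@B6, d@B6, e@B3, e@B4, f@B6}
  B7:  IN={a@B5, c@B6, d@B6, e@B3, e@B4, f@B6}  OUT={a@B5, c@B6, d@B6, e@B3, e@B4, f@B6}
  B8:  IN={a@B5, c@B6, d@B6, e@B3, e@B4, f@B6}  OUT={a@B5, c@B6, d@B8, e@B3, e@B4, f@B6}
  B9:  IN={a@B5, c@B6, d@B8, e@B3, e@B4, f@B6}  OUT={a@B5, b@B9, c@B6, d@B8, e@B3, e@B4, f@B6}

Merge at B5: IN[B5] = OUT[B1] ⊔ OUT[B4] = {c@B0, e@B3, e@B4, f@B1, f@B3}

Answer: {c@B0, e@B3, e@B4, f@B1, f@B3}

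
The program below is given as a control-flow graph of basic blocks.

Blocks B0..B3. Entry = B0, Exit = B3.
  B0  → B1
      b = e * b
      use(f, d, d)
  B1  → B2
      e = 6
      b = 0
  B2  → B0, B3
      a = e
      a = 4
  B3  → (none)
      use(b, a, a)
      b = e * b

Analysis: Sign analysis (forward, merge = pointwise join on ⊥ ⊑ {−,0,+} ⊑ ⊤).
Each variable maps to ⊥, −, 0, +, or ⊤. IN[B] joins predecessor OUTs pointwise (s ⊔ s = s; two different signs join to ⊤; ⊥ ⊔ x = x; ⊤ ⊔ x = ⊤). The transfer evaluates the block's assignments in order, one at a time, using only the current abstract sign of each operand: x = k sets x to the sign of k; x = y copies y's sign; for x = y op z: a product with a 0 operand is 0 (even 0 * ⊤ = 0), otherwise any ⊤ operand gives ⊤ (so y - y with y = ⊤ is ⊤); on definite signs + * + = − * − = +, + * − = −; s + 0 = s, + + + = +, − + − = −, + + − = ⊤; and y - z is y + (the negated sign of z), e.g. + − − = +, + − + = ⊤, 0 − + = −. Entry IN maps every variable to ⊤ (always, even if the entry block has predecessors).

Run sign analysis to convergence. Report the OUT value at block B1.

Answer: {a: ⊤, b: 0, c: ⊤, d: ⊤, e: +, f: ⊤}

Working:
Converged values:
  B0:  IN=(all ⊤)  OUT=(all ⊤)
  B1:  IN=(all ⊤)  OUT={b:0, e:+; rest ⊤}
  B2:  IN={b:0, e:+; rest ⊤}  OUT={a:+, b:0, e:+; rest ⊤}
  B3:  IN={a:+, b:0, e:+; rest ⊤}  OUT={a:+, b:0, e:+; rest ⊤}

Merge at B1: IN[B1] = OUT[B0] = {a: ⊤, b: ⊤, c: ⊤, d: ⊤, e: ⊤, f: ⊤}
Applying B1's transfer function to that IN value gives OUT[B1] (row B1 above).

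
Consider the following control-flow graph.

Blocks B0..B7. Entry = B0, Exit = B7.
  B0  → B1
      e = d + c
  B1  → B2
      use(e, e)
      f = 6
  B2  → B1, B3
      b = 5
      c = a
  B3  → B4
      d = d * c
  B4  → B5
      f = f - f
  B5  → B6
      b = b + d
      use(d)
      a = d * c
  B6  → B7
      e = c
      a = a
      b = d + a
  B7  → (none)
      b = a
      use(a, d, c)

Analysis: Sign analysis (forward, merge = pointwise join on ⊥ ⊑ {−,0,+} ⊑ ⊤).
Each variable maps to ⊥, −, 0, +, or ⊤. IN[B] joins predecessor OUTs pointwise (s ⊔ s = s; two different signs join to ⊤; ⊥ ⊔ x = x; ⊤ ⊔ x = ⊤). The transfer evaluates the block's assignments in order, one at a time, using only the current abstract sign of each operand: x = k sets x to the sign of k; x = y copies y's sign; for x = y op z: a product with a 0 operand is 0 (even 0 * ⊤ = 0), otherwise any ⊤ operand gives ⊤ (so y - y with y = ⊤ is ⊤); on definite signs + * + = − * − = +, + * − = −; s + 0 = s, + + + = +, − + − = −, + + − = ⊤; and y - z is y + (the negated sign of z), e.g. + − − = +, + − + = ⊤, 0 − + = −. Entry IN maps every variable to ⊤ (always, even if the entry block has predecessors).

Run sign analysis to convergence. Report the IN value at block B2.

Answer: {a: ⊤, b: ⊤, c: ⊤, d: ⊤, e: ⊤, f: +}

Trace:
Fixpoint table:
  B0:   IN=(all ⊤)   OUT=(all ⊤)
  B1:   IN=(all ⊤)   OUT={f:+; rest ⊤}
  B2:   IN={f:+; rest ⊤}   OUT={b:+, f:+; rest ⊤}
  B3:   IN={b:+, f:+; rest ⊤}   OUT={b:+, f:+; rest ⊤}
  B4:   IN={b:+, f:+; rest ⊤}   OUT={b:+; rest ⊤}
  B5:   IN={b:+; rest ⊤}   OUT=(all ⊤)
  B6:   IN=(all ⊤)   OUT=(all ⊤)
  B7:   IN=(all ⊤)   OUT=(all ⊤)

Merge at B2: IN[B2] = OUT[B1] = {a: ⊤, b: ⊤, c: ⊤, d: ⊤, e: ⊤, f: +}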